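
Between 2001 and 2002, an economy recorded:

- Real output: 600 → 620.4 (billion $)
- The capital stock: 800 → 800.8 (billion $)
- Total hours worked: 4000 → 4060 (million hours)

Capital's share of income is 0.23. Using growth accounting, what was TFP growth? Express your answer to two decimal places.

2.22%

Real output growth = (620.4 − 600) / 600 = 3.4%.
The capital stock growth = (800.8 − 800) / 800 = 0.1%.
Total hours worked growth = (4060 − 4000) / 4000 = 1.5%.
Labor's share = 1 − 0.23 = 0.77.
The capital stock: 0.23 × 0.1 = 0.023 pp.
Total hours worked: 0.77 × 1.5 = 1.155 pp.
TFP growth = 3.4 − 1.178 = 2.222%.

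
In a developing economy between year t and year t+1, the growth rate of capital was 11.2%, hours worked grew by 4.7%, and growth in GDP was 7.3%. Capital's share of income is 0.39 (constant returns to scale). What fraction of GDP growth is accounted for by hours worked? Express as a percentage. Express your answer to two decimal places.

Hours worked accounted for 39.27% of growth.

Labor's share = 1 − 0.39 = 0.61.
Hours worked contributed 0.61 × 4.7 = 2.867 pp.
Share of growth = 2.867 / 7.3 × 100 = 39.274%.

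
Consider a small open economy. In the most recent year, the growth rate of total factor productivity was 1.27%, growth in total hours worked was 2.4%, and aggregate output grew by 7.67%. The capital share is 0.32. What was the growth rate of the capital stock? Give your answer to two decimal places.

Labor's share = 1 − 0.32 = 0.68.
gY = gA + 0.68×2.4 + 0.32×g.
0.32×g = 7.67 − 1.27 − 1.632 = 4.768.
g = 4.768 / 0.32 = 14.9%.

The capital stock growth was 14.90%.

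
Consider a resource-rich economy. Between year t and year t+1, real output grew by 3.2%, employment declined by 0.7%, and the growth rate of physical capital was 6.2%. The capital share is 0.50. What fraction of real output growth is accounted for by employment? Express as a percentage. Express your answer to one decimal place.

-10.9%

Labor's share = 1 − 0.5 = 0.5.
Employment contributed 0.5 × (-0.7) = -0.35 pp.
Share of growth = -0.35 / 3.2 × 100 = -10.938%.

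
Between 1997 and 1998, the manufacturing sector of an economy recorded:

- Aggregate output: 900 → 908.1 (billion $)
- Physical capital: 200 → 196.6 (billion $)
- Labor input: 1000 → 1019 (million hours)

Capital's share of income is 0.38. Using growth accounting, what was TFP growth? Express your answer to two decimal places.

Aggregate output growth = (908.1 − 900) / 900 = 0.9%.
Physical capital growth = (196.6 − 200) / 200 = -1.7%.
Labor input growth = (1019 − 1000) / 1000 = 1.9%.
Labor's share = 1 − 0.38 = 0.62.
Physical capital: 0.38 × (-1.7) = -0.646 pp.
Labor input: 0.62 × 1.9 = 1.178 pp.
TFP growth = 0.9 − 0.532 = 0.368%.

0.37%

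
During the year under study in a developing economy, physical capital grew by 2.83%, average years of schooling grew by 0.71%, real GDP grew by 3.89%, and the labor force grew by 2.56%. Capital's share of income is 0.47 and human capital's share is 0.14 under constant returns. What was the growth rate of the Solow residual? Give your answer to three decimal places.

The Solow residual growth was 1.462%.

Labor's share = 1 − 0.47 − 0.14 = 0.39.
Physical capital: 0.47 × 2.83 = 1.3301 pp.
Average years of schooling: 0.14 × 0.71 = 0.0994 pp.
The labor force: 0.39 × 2.56 = 0.9984 pp.
TFP growth = 3.89 − 2.4279 = 1.4621%.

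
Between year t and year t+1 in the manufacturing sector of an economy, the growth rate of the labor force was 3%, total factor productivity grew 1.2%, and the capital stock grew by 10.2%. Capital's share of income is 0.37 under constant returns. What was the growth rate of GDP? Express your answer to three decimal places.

Labor's share = 1 − 0.37 = 0.63.
The capital stock: 0.37 × 10.2 = 3.774 pp.
The labor force: 0.63 × 3 = 1.89 pp.
Output growth = 1.2 + 5.664 = 6.864%.

GDP growth was 6.864%.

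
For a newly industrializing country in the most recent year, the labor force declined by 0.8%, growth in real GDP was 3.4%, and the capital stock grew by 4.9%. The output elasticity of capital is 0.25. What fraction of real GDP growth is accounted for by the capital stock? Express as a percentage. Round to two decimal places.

The capital stock contributed 0.25 × 4.9 = 1.225 pp.
Share of growth = 1.225 / 3.4 × 100 = 36.0294%.

36.03%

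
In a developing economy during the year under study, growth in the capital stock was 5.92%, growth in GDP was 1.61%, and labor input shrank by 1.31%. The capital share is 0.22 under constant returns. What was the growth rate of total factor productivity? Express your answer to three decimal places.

Total factor productivity growth was 1.329%.

Labor's share = 1 − 0.22 = 0.78.
The capital stock: 0.22 × 5.92 = 1.3024 pp.
Labor input: 0.78 × (-1.31) = -1.0218 pp.
TFP growth = 1.61 − 0.2806 = 1.3294%.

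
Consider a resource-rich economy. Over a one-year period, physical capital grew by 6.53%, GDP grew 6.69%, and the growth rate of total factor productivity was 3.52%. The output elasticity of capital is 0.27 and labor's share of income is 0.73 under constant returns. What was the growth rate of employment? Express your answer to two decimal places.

Labor's share = 1 − 0.27 = 0.73.
gY = gA + 0.27×6.53 + 0.73×g.
0.73×g = 6.69 − 3.52 − 1.7631 = 1.4069.
g = 1.4069 / 0.73 = 1.9273%.

1.93%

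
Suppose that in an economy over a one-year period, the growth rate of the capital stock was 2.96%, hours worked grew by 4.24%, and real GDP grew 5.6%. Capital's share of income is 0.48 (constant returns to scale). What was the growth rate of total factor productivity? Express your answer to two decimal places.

1.97%

Labor's share = 1 − 0.48 = 0.52.
The capital stock: 0.48 × 2.96 = 1.4208 pp.
Hours worked: 0.52 × 4.24 = 2.2048 pp.
TFP growth = 5.6 − 3.6256 = 1.9744%.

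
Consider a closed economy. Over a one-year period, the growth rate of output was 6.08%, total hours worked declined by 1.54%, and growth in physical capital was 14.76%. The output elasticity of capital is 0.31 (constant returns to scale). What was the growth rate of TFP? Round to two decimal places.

Labor's share = 1 − 0.31 = 0.69.
Physical capital: 0.31 × 14.76 = 4.5756 pp.
Total hours worked: 0.69 × (-1.54) = -1.0626 pp.
TFP growth = 6.08 − 3.513 = 2.567%.

2.57%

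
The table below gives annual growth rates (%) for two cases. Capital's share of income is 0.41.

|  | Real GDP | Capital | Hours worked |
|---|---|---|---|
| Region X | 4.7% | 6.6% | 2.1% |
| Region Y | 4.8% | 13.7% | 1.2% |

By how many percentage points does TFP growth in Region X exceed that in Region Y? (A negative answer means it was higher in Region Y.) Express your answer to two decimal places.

2.28 percentage points

Labor's share = 1 − 0.41 = 0.59.
Region X: TFP = 4.7 − 2.706 − 1.239 = 0.755%.
Region Y: TFP = 4.8 − 5.617 − 0.708 = -1.525%.
Difference = 0.755 − (-1.525) = 2.28 pp.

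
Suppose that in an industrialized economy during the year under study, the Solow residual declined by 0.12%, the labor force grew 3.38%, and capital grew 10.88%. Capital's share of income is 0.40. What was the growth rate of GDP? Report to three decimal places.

Labor's share = 1 − 0.4 = 0.6.
Capital: 0.4 × 10.88 = 4.352 pp.
The labor force: 0.6 × 3.38 = 2.028 pp.
Output growth = -0.12 + 6.38 = 6.26%.

6.260%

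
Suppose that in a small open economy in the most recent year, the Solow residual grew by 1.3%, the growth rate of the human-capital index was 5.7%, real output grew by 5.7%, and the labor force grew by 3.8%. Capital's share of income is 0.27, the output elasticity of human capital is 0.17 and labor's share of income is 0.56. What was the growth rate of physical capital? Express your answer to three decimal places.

Labor's share = 1 − 0.27 − 0.17 = 0.56.
gY = gA + 0.17×5.7 + 0.56×3.8 + 0.27×g.
0.27×g = 5.7 − 1.3 − 3.097 = 1.303.
g = 1.303 / 0.27 = 4.82593%.

4.826%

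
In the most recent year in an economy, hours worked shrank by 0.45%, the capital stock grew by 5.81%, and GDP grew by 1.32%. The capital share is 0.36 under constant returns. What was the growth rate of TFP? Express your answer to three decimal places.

Labor's share = 1 − 0.36 = 0.64.
The capital stock: 0.36 × 5.81 = 2.0916 pp.
Hours worked: 0.64 × (-0.45) = -0.288 pp.
TFP growth = 1.32 − 1.8036 = -0.4836%.

-0.484%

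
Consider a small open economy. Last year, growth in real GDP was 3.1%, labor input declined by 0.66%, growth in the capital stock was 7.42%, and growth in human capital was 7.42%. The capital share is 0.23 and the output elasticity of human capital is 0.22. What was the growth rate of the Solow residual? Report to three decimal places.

Labor's share = 1 − 0.23 − 0.22 = 0.55.
The capital stock: 0.23 × 7.42 = 1.7066 pp.
Human capital: 0.22 × 7.42 = 1.6324 pp.
Labor input: 0.55 × (-0.66) = -0.363 pp.
TFP growth = 3.1 − 2.976 = 0.124%.

The Solow residual grew 0.124%.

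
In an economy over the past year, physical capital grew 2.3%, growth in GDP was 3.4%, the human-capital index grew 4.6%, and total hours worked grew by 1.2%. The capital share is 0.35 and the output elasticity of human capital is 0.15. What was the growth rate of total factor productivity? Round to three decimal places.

Labor's share = 1 − 0.35 − 0.15 = 0.5.
Physical capital: 0.35 × 2.3 = 0.805 pp.
The human-capital index: 0.15 × 4.6 = 0.69 pp.
Total hours worked: 0.5 × 1.2 = 0.6 pp.
TFP growth = 3.4 − 2.095 = 1.305%.

Total factor productivity grew 1.305%.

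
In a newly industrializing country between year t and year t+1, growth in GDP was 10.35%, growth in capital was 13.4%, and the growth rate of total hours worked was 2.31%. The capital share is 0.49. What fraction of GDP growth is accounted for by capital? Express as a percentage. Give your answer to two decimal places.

63.44%

Capital contributed 0.49 × 13.4 = 6.566 pp.
Share of growth = 6.566 / 10.35 × 100 = 63.4396%.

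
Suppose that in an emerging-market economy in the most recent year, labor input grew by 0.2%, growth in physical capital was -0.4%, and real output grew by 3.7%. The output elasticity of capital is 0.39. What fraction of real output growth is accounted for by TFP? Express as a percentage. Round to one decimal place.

Labor's share = 1 − 0.39 = 0.61.
Physical capital: 0.39 × (-0.4) = -0.156 pp.
Labor input: 0.61 × 0.2 = 0.122 pp.
TFP growth = 3.7 + 0.034 = 3.734%.
TFP share of growth = 3.734 / 3.7 × 100 = 100.919%.

100.9%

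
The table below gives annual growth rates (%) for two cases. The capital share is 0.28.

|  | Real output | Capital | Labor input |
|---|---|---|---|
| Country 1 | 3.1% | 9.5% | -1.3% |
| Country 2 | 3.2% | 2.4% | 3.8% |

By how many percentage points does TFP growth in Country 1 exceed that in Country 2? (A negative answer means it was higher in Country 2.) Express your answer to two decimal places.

1.58 percentage points

Labor's share = 1 − 0.28 = 0.72.
Country 1: TFP = 3.1 − 2.66 + 0.936 = 1.376%.
Country 2: TFP = 3.2 − 0.672 − 2.736 = -0.208%.
Difference = 1.376 − (-0.208) = 1.584 pp.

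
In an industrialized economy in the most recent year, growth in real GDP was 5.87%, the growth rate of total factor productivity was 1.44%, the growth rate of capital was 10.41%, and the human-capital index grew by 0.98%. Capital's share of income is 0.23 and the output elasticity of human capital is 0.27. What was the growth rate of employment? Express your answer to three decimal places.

3.542%

Labor's share = 1 − 0.23 − 0.27 = 0.5.
gY = gA + 0.23×10.41 + 0.27×0.98 + 0.5×g.
0.5×g = 5.87 − 1.44 − 2.6589 = 1.7711.
g = 1.7711 / 0.5 = 3.5422%.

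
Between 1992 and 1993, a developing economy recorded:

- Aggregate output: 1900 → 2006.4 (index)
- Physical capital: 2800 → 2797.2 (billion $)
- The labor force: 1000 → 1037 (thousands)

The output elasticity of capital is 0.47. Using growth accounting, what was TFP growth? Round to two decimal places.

Aggregate output growth = (2006.4 − 1900) / 1900 = 5.6%.
Physical capital growth = (2797.2 − 2800) / 2800 = -0.1%.
The labor force growth = (1037 − 1000) / 1000 = 3.7%.
Labor's share = 1 − 0.47 = 0.53.
Physical capital: 0.47 × (-0.1) = -0.047 pp.
The labor force: 0.53 × 3.7 = 1.961 pp.
TFP growth = 5.6 − 1.914 = 3.686%.

3.69%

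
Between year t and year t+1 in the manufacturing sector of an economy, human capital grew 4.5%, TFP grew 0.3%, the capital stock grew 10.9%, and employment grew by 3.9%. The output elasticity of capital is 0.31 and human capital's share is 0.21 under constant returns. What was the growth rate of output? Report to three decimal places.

Labor's share = 1 − 0.31 − 0.21 = 0.48.
The capital stock: 0.31 × 10.9 = 3.379 pp.
Human capital: 0.21 × 4.5 = 0.945 pp.
Employment: 0.48 × 3.9 = 1.872 pp.
Output growth = 0.3 + 6.196 = 6.496%.

6.496%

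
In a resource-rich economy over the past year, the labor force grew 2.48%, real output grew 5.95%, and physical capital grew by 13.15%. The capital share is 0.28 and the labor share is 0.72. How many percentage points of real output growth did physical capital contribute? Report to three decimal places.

3.682

Contribution = share × growth = 0.28 × 13.15 = 3.682 pp.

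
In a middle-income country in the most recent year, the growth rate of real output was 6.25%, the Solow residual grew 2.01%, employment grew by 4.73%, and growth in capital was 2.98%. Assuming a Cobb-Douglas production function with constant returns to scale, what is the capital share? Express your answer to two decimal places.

The capital share is 0.28.

gY = gA + α·gK + (1−α)·gL, so gY − gA − gL = α(gK − gL).
6.25 − 2.01 − 4.73 = α × (2.98 − 4.73).
-0.49 = -1.75 α, so α = 0.28.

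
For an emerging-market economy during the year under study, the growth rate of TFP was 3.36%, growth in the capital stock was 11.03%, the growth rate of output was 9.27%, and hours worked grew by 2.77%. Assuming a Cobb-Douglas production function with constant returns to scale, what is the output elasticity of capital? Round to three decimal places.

gY = gA + α·gK + (1−α)·gL, so gY − gA − gL = α(gK − gL).
9.27 − 3.36 − 2.77 = α × (11.03 − 2.77).
3.14 = 8.26 α, so α = 0.38015.

α = 0.380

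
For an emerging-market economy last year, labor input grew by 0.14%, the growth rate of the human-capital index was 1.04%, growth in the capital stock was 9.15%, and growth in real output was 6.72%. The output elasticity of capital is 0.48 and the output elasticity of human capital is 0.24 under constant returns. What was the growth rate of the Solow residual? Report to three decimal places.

The Solow residual growth was 2.039%.

Labor's share = 1 − 0.48 − 0.24 = 0.28.
The capital stock: 0.48 × 9.15 = 4.392 pp.
The human-capital index: 0.24 × 1.04 = 0.2496 pp.
Labor input: 0.28 × 0.14 = 0.0392 pp.
TFP growth = 6.72 − 4.6808 = 2.0392%.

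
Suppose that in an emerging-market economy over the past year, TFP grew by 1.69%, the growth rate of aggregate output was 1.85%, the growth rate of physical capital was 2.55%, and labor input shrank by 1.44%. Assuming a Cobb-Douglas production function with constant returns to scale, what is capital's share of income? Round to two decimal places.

0.40

gY = gA + α·gK + (1−α)·gL, so gY − gA − gL = α(gK − gL).
1.85 − 1.69 + 1.44 = α × (2.55 − (-1.44)).
1.6 = 3.99 α, so α = 0.401.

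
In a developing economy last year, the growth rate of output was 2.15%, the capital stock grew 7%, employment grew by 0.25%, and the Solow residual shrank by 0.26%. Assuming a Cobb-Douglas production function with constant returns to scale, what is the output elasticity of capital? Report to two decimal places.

gY = gA + α·gK + (1−α)·gL, so gY − gA − gL = α(gK − gL).
2.15 + 0.26 − 0.25 = α × (7 − 0.25).
2.16 = 6.75 α, so α = 0.32.

The output elasticity of capital is 0.32.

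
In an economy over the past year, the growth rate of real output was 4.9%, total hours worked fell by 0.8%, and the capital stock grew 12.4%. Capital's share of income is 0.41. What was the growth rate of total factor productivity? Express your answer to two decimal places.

0.29%

Labor's share = 1 − 0.41 = 0.59.
The capital stock: 0.41 × 12.4 = 5.084 pp.
Total hours worked: 0.59 × (-0.8) = -0.472 pp.
TFP growth = 4.9 − 4.612 = 0.288%.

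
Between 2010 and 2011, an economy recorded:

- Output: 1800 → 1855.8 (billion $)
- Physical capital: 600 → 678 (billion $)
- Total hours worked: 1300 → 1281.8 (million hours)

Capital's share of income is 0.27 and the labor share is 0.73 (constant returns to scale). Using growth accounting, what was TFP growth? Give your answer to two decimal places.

Output growth = (1855.8 − 1800) / 1800 = 3.1%.
Physical capital growth = (678 − 600) / 600 = 13%.
Total hours worked growth = (1281.8 − 1300) / 1300 = -1.4%.
Labor's share = 1 − 0.27 = 0.73.
Physical capital: 0.27 × 13 = 3.51 pp.
Total hours worked: 0.73 × (-1.4) = -1.022 pp.
TFP growth = 3.1 − 2.488 = 0.612%.

TFP grew 0.61%.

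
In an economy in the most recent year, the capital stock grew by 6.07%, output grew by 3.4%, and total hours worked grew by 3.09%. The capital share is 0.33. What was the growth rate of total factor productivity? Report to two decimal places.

-0.67%

Labor's share = 1 − 0.33 = 0.67.
The capital stock: 0.33 × 6.07 = 2.0031 pp.
Total hours worked: 0.67 × 3.09 = 2.0703 pp.
TFP growth = 3.4 − 4.0734 = -0.6734%.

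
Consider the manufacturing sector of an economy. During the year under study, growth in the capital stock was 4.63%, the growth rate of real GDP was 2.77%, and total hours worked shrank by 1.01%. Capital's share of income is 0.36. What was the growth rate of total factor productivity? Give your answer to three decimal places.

Labor's share = 1 − 0.36 = 0.64.
The capital stock: 0.36 × 4.63 = 1.6668 pp.
Total hours worked: 0.64 × (-1.01) = -0.6464 pp.
TFP growth = 2.77 − 1.0204 = 1.7496%.

1.750%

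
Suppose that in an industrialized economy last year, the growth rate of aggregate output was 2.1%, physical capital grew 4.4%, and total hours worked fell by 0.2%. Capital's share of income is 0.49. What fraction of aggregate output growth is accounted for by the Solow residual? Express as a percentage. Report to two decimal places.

2.19%

Labor's share = 1 − 0.49 = 0.51.
Physical capital: 0.49 × 4.4 = 2.156 pp.
Total hours worked: 0.51 × (-0.2) = -0.102 pp.
TFP growth = 2.1 − 2.054 = 0.046%.
TFP share of growth = 0.046 / 2.1 × 100 = 2.1905%.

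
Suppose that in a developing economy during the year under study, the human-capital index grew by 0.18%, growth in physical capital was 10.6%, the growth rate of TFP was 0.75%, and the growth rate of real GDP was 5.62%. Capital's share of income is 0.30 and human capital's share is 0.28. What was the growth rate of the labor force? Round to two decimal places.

3.90%

Labor's share = 1 − 0.3 − 0.28 = 0.42.
gY = gA + 0.3×10.6 + 0.28×0.18 + 0.42×g.
0.42×g = 5.62 − 0.75 − 3.2304 = 1.6396.
g = 1.6396 / 0.42 = 3.9038%.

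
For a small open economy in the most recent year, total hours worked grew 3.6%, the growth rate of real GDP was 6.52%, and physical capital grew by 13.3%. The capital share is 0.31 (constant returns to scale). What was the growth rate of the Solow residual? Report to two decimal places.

Labor's share = 1 − 0.31 = 0.69.
Physical capital: 0.31 × 13.3 = 4.123 pp.
Total hours worked: 0.69 × 3.6 = 2.484 pp.
TFP growth = 6.52 − 6.607 = -0.087%.

-0.09%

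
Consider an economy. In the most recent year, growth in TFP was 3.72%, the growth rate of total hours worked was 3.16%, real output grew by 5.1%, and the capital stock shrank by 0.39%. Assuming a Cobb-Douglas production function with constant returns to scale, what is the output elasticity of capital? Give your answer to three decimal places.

The output elasticity of capital is 0.501.

gY = gA + α·gK + (1−α)·gL, so gY − gA − gL = α(gK − gL).
5.1 − 3.72 − 3.16 = α × (-0.39 − 3.16).
-1.78 = -3.55 α, so α = 0.50141.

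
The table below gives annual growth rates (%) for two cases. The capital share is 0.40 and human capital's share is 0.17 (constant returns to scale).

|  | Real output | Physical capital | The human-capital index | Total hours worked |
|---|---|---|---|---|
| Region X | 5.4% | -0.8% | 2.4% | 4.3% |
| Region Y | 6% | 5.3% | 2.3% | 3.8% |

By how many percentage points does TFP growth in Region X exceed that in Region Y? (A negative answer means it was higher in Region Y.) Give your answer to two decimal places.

1.61 percentage points

Labor's share = 1 − 0.4 − 0.17 = 0.43.
Region X: TFP = 5.4 + 0.32 − 0.408 − 1.849 = 3.463%.
Region Y: TFP = 6 − 2.12 − 0.391 − 1.634 = 1.855%.
Difference = 3.463 − (1.855) = 1.608 pp.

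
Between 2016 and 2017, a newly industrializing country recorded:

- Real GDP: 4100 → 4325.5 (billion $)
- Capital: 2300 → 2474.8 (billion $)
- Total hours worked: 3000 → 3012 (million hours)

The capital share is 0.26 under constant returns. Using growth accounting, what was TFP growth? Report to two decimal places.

3.23%

Real GDP growth = (4325.5 − 4100) / 4100 = 5.5%.
Capital growth = (2474.8 − 2300) / 2300 = 7.6%.
Total hours worked growth = (3012 − 3000) / 3000 = 0.4%.
Labor's share = 1 − 0.26 = 0.74.
Capital: 0.26 × 7.6 = 1.976 pp.
Total hours worked: 0.74 × 0.4 = 0.296 pp.
TFP growth = 5.5 − 2.272 = 3.228%.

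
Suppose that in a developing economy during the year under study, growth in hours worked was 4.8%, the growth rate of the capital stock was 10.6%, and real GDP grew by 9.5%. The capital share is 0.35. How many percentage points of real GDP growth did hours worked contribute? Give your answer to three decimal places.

3.120 percentage points

Labor's share = 1 − 0.35 = 0.65.
Contribution = share × growth = 0.65 × 4.8 = 3.12 pp.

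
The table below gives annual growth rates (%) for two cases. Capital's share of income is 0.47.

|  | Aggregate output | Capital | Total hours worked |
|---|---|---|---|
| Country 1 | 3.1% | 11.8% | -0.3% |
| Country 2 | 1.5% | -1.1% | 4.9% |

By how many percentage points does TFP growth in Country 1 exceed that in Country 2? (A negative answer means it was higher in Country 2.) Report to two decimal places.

Labor's share = 1 − 0.47 = 0.53.
Country 1: TFP = 3.1 − 5.546 + 0.159 = -2.287%.
Country 2: TFP = 1.5 + 0.517 − 2.597 = -0.58%.
Difference = -2.287 − (-0.58) = -1.707 pp.

-1.71 percentage points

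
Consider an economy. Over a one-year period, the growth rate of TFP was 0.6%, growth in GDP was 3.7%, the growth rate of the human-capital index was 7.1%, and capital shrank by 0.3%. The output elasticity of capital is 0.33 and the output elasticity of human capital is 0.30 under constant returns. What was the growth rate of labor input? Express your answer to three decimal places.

Labor's share = 1 − 0.33 − 0.3 = 0.37.
gY = gA + 0.33×(-0.3) + 0.3×7.1 + 0.37×g.
0.37×g = 3.7 − 0.6 − 2.031 = 1.069.
g = 1.069 / 0.37 = 2.88919%.

2.889%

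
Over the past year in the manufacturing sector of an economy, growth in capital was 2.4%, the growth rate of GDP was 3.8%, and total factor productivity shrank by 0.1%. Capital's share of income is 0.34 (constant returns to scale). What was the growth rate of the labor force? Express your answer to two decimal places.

Labor's share = 1 − 0.34 = 0.66.
gY = gA + 0.34×2.4 + 0.66×g.
0.66×g = 3.8 + 0.1 − 0.816 = 3.084.
g = 3.084 / 0.66 = 4.6727%.

4.67%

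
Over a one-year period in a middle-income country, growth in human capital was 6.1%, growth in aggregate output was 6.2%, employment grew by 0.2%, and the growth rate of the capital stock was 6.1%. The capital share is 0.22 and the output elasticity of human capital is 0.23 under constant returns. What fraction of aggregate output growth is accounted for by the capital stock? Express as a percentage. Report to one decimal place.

21.6%

The capital stock contributed 0.22 × 6.1 = 1.342 pp.
Share of growth = 1.342 / 6.2 × 100 = 21.645%.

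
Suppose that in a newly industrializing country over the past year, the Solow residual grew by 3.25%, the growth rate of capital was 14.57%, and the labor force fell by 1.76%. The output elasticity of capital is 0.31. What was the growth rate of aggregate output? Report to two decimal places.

Aggregate output grew 6.55%.

Labor's share = 1 − 0.31 = 0.69.
Capital: 0.31 × 14.57 = 4.5167 pp.
The labor force: 0.69 × (-1.76) = -1.2144 pp.
Output growth = 3.25 + 3.3023 = 6.5523%.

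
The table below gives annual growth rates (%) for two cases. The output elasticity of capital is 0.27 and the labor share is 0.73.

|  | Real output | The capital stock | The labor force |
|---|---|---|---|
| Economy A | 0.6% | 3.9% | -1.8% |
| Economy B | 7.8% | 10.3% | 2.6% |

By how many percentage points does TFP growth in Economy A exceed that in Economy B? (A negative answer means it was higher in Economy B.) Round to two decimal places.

Labor's share = 1 − 0.27 = 0.73.
Economy A: TFP = 0.6 − 1.053 + 1.314 = 0.861%.
Economy B: TFP = 7.8 − 2.781 − 1.898 = 3.121%.
Difference = 0.861 − (3.121) = -2.26 pp.

-2.26 percentage points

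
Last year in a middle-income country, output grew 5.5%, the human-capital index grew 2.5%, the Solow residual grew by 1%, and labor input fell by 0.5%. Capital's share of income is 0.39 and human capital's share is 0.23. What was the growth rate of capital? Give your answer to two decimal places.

Capital grew 10.55%.

Labor's share = 1 − 0.39 − 0.23 = 0.38.
gY = gA + 0.23×2.5 + 0.38×(-0.5) + 0.39×g.
0.39×g = 5.5 − 1 − 0.385 = 4.115.
g = 4.115 / 0.39 = 10.5513%.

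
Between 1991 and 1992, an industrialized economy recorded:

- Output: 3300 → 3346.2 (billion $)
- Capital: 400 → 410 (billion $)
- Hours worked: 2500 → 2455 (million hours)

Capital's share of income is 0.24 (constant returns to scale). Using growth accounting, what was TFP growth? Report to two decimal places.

Output growth = (3346.2 − 3300) / 3300 = 1.4%.
Capital growth = (410 − 400) / 400 = 2.5%.
Hours worked growth = (2455 − 2500) / 2500 = -1.8%.
Labor's share = 1 − 0.24 = 0.76.
Capital: 0.24 × 2.5 = 0.6 pp.
Hours worked: 0.76 × (-1.8) = -1.368 pp.
TFP growth = 1.4 + 0.768 = 2.168%.

TFP grew 2.17%.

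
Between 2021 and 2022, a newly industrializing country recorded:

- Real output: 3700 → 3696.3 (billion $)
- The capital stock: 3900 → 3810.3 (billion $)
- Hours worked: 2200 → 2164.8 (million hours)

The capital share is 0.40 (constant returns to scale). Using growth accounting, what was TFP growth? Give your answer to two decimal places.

Real output growth = (3696.3 − 3700) / 3700 = -0.1%.
The capital stock growth = (3810.3 − 3900) / 3900 = -2.3%.
Hours worked growth = (2164.8 − 2200) / 2200 = -1.6%.
Labor's share = 1 − 0.4 = 0.6.
The capital stock: 0.4 × (-2.3) = -0.92 pp.
Hours worked: 0.6 × (-1.6) = -0.96 pp.
TFP growth = -0.1 + 1.88 = 1.78%.

1.78%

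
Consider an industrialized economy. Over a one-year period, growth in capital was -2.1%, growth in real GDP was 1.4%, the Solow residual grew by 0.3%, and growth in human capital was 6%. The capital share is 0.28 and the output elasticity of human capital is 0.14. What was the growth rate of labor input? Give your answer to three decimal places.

Labor's share = 1 − 0.28 − 0.14 = 0.58.
gY = gA + 0.28×(-2.1) + 0.14×6 + 0.58×g.
0.58×g = 1.4 − 0.3 − 0.252 = 0.848.
g = 0.848 / 0.58 = 1.46207%.

1.462%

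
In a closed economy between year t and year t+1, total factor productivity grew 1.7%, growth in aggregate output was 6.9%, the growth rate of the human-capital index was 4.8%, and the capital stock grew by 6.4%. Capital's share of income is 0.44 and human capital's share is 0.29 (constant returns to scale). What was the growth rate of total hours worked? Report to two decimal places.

Labor's share = 1 − 0.44 − 0.29 = 0.27.
gY = gA + 0.44×6.4 + 0.29×4.8 + 0.27×g.
0.27×g = 6.9 − 1.7 − 4.208 = 0.992.
g = 0.992 / 0.27 = 3.6741%.

3.67%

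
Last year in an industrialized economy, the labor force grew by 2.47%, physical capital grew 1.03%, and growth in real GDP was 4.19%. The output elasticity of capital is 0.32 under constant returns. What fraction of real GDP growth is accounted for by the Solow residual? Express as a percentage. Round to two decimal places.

The Solow residual accounted for 52.05% of growth.

Labor's share = 1 − 0.32 = 0.68.
Physical capital: 0.32 × 1.03 = 0.3296 pp.
The labor force: 0.68 × 2.47 = 1.6796 pp.
TFP growth = 4.19 − 2.0092 = 2.1808%.
TFP share of growth = 2.1808 / 4.19 × 100 = 52.0477%.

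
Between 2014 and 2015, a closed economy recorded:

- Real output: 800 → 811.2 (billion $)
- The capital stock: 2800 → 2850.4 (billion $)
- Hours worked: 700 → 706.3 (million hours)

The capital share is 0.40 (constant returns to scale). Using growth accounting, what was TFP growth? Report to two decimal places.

Real output growth = (811.2 − 800) / 800 = 1.4%.
The capital stock growth = (2850.4 − 2800) / 2800 = 1.8%.
Hours worked growth = (706.3 − 700) / 700 = 0.9%.
Labor's share = 1 − 0.4 = 0.6.
The capital stock: 0.4 × 1.8 = 0.72 pp.
Hours worked: 0.6 × 0.9 = 0.54 pp.
TFP growth = 1.4 − 1.26 = 0.14%.

0.14%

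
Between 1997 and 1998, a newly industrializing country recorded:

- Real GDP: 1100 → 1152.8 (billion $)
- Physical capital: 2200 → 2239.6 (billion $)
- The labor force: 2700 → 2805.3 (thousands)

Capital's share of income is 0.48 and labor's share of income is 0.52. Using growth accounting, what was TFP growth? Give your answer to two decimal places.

Real GDP growth = (1152.8 − 1100) / 1100 = 4.8%.
Physical capital growth = (2239.6 − 2200) / 2200 = 1.8%.
The labor force growth = (2805.3 − 2700) / 2700 = 3.9%.
Labor's share = 1 − 0.48 = 0.52.
Physical capital: 0.48 × 1.8 = 0.864 pp.
The labor force: 0.52 × 3.9 = 2.028 pp.
TFP growth = 4.8 − 2.892 = 1.908%.

TFP growth was 1.91%.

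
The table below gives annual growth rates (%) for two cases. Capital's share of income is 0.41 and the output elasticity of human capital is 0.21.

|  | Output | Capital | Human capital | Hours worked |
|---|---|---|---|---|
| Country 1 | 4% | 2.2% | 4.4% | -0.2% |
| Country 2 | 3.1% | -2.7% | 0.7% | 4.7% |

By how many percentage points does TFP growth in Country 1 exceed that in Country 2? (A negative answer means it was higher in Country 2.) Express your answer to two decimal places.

Labor's share = 1 − 0.41 − 0.21 = 0.38.
Country 1: TFP = 4 − 0.902 − 0.924 + 0.076 = 2.25%.
Country 2: TFP = 3.1 + 1.107 − 0.147 − 1.786 = 2.274%.
Difference = 2.25 − (2.274) = -0.024 pp.

-0.02 percentage points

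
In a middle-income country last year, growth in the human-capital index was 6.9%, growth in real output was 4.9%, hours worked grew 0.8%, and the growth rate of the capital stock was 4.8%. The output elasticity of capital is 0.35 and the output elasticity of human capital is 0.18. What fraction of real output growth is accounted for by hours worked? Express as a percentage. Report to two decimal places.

7.67%

Labor's share = 1 − 0.35 − 0.18 = 0.47.
Hours worked contributed 0.47 × 0.8 = 0.376 pp.
Share of growth = 0.376 / 4.9 × 100 = 7.6735%.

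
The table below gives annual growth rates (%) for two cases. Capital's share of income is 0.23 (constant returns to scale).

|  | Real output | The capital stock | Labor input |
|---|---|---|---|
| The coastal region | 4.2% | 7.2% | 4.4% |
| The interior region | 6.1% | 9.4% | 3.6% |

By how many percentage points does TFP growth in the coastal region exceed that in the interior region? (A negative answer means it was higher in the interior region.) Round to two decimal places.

Labor's share = 1 − 0.23 = 0.77.
The coastal region: TFP = 4.2 − 1.656 − 3.388 = -0.844%.
The interior region: TFP = 6.1 − 2.162 − 2.772 = 1.166%.
Difference = -0.844 − (1.166) = -2.01 pp.

-2.01 percentage points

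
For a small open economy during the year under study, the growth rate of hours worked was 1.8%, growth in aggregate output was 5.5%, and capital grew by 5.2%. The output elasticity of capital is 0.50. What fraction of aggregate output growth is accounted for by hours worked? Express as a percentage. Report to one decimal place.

Hours worked accounted for 16.4% of growth.

Labor's share = 1 − 0.5 = 0.5.
Hours worked contributed 0.5 × 1.8 = 0.9 pp.
Share of growth = 0.9 / 5.5 × 100 = 16.364%.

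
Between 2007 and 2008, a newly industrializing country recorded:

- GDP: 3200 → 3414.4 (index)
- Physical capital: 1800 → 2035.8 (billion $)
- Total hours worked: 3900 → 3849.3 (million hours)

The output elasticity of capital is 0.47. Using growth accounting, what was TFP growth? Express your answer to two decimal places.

GDP growth = (3414.4 − 3200) / 3200 = 6.7%.
Physical capital growth = (2035.8 − 1800) / 1800 = 13.1%.
Total hours worked growth = (3849.3 − 3900) / 3900 = -1.3%.
Labor's share = 1 − 0.47 = 0.53.
Physical capital: 0.47 × 13.1 = 6.157 pp.
Total hours worked: 0.53 × (-1.3) = -0.689 pp.
TFP growth = 6.7 − 5.468 = 1.232%.

TFP grew 1.23%.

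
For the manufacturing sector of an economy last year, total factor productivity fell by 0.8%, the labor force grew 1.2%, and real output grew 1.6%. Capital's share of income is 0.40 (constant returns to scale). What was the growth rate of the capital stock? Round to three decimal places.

4.200%

Labor's share = 1 − 0.4 = 0.6.
gY = gA + 0.6×1.2 + 0.4×g.
0.4×g = 1.6 + 0.8 − 0.72 = 1.68.
g = 1.68 / 0.4 = 4.2%.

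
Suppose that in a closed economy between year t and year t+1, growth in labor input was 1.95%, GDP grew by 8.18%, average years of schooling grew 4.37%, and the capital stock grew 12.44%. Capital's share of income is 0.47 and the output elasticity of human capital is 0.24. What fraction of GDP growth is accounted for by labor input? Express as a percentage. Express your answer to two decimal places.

6.91%

Labor's share = 1 − 0.47 − 0.24 = 0.29.
Labor input contributed 0.29 × 1.95 = 0.5655 pp.
Share of growth = 0.5655 / 8.18 × 100 = 6.9132%.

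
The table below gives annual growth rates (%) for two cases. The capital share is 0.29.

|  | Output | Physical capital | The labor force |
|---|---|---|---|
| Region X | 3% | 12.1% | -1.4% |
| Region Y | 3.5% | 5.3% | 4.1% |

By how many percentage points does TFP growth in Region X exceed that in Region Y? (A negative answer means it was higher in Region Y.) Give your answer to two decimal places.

Labor's share = 1 − 0.29 = 0.71.
Region X: TFP = 3 − 3.509 + 0.994 = 0.485%.
Region Y: TFP = 3.5 − 1.537 − 2.911 = -0.948%.
Difference = 0.485 − (-0.948) = 1.433 pp.

1.43 percentage points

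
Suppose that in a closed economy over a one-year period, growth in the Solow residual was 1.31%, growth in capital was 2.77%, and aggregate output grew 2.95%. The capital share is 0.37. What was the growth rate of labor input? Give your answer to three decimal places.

0.976%

Labor's share = 1 − 0.37 = 0.63.
gY = gA + 0.37×2.77 + 0.63×g.
0.63×g = 2.95 − 1.31 − 1.0249 = 0.6151.
g = 0.6151 / 0.63 = 0.97635%.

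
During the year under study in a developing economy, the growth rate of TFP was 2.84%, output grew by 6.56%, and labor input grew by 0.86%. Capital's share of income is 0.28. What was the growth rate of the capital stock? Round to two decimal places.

The capital stock grew 11.07%.

Labor's share = 1 − 0.28 = 0.72.
gY = gA + 0.72×0.86 + 0.28×g.
0.28×g = 6.56 − 2.84 − 0.6192 = 3.1008.
g = 3.1008 / 0.28 = 11.0743%.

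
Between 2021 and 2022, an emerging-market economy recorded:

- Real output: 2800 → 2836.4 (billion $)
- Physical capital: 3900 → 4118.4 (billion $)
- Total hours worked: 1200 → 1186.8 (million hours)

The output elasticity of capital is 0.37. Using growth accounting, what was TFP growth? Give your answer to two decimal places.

Real output growth = (2836.4 − 2800) / 2800 = 1.3%.
Physical capital growth = (4118.4 − 3900) / 3900 = 5.6%.
Total hours worked growth = (1186.8 − 1200) / 1200 = -1.1%.
Labor's share = 1 − 0.37 = 0.63.
Physical capital: 0.37 × 5.6 = 2.072 pp.
Total hours worked: 0.63 × (-1.1) = -0.693 pp.
TFP growth = 1.3 − 1.379 = -0.079%.

-0.08%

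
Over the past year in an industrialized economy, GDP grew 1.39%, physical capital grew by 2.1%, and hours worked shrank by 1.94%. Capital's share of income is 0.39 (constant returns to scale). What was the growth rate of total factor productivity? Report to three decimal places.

1.754%

Labor's share = 1 − 0.39 = 0.61.
Physical capital: 0.39 × 2.1 = 0.819 pp.
Hours worked: 0.61 × (-1.94) = -1.1834 pp.
TFP growth = 1.39 + 0.3644 = 1.7544%.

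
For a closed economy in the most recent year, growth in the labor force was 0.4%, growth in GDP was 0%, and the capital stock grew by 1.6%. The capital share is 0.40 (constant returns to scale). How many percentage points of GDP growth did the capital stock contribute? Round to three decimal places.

Contribution = share × growth = 0.4 × 1.6 = 0.64 pp.

0.640 pp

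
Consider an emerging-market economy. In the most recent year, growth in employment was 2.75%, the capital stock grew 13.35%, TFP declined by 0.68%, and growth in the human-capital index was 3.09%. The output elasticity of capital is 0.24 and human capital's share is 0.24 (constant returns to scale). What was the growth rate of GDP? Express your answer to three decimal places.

4.696%

Labor's share = 1 − 0.24 − 0.24 = 0.52.
The capital stock: 0.24 × 13.35 = 3.204 pp.
The human-capital index: 0.24 × 3.09 = 0.7416 pp.
Employment: 0.52 × 2.75 = 1.43 pp.
Output growth = -0.68 + 5.3756 = 4.6956%.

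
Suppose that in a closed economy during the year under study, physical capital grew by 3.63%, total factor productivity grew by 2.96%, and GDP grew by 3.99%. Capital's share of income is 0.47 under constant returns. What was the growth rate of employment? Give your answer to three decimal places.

-1.276%

Labor's share = 1 − 0.47 = 0.53.
gY = gA + 0.47×3.63 + 0.53×g.
0.53×g = 3.99 − 2.96 − 1.7061 = -0.6761.
g = -0.6761 / 0.53 = -1.27566%.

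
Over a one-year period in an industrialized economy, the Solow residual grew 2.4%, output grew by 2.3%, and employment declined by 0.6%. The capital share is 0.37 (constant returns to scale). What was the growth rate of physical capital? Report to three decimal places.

Labor's share = 1 − 0.37 = 0.63.
gY = gA + 0.63×(-0.6) + 0.37×g.
0.37×g = 2.3 − 2.4 + 0.378 = 0.278.
g = 0.278 / 0.37 = 0.75135%.

0.751%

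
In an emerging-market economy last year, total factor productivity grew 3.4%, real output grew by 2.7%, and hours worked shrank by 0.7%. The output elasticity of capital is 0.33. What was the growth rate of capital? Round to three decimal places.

-0.700%

Labor's share = 1 − 0.33 = 0.67.
gY = gA + 0.67×(-0.7) + 0.33×g.
0.33×g = 2.7 − 3.4 + 0.469 = -0.231.
g = -0.231 / 0.33 = -0.7%.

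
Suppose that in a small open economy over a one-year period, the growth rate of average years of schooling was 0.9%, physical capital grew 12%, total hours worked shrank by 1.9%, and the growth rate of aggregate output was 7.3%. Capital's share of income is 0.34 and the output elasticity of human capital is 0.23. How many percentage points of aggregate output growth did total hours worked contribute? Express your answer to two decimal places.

Labor's share = 1 − 0.34 − 0.23 = 0.43.
Contribution = share × growth = 0.43 × (-1.9) = -0.817 pp.

-0.82 pp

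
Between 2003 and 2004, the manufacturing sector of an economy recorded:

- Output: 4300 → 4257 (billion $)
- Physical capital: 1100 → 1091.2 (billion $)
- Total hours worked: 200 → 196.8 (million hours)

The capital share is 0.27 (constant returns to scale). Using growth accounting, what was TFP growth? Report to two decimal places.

Output growth = (4257 − 4300) / 4300 = -1%.
Physical capital growth = (1091.2 − 1100) / 1100 = -0.8%.
Total hours worked growth = (196.8 − 200) / 200 = -1.6%.
Labor's share = 1 − 0.27 = 0.73.
Physical capital: 0.27 × (-0.8) = -0.216 pp.
Total hours worked: 0.73 × (-1.6) = -1.168 pp.
TFP growth = -1 + 1.384 = 0.384%.

TFP growth was 0.38%.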